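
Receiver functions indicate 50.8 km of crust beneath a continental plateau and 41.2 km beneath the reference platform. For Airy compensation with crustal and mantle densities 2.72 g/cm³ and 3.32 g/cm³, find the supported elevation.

1.73 km

Excess crust Δ = 50.8 km − 41.2 km = 9.6 km, split between elevation h and root r with h + r = Δ.
Airy balance ρ_c h = (ρ_m − ρ_c) r gives r = h ρ_c/(ρ_m − ρ_c), so h (1 + ρ_c/(ρ_m − ρ_c)) = Δ, i.e. h = Δ (ρ_m − ρ_c)/ρ_m.
h = 9.6 km × 0.6/3.32 = 1.73 km.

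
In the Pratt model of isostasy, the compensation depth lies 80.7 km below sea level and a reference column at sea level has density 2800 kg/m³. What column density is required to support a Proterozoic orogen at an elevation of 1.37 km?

2750 kg/m³

Pratt balance: ρ_ref D = ρ (D + h).
ρ = ρ_ref D/(D + h) = 2800 × 80.7 km/(80.7 km + 1.37 km) = 2750 kg/m³.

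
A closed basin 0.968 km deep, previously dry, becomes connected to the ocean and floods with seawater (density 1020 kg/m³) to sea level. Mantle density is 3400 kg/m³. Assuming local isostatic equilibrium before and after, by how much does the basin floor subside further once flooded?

After flooding the water column is d + s deep. Its weight must equal the weight of mantle displaced by the extra subsidence s: (d + s) ρ_w = s ρ_m.
s = d ρ_w / (ρ_m − ρ_w) = 0.968 km × 1020/(3400 − 1020) = 0.415 km.

0.415 km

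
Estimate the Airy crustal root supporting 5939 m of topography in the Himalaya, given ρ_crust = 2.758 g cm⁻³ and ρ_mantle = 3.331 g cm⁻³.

Equating mass per unit area of the two columns: the weight of the topography is balanced by the buoyancy of the root, ρ_c h = (ρ_m − ρ_c) r.
r = h · ρ_c / (ρ_m − ρ_c) = 5939 m × 2.758 / (3.331 − 2.758) = 28600 m.

28600 m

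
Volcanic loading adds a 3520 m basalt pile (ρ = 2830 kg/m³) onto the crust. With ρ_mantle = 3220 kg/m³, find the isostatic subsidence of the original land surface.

Subaerial loading: s = t ρ_load / ρ_m.
s = 3520 m × 2830/3220 = 3090 m.

3090 m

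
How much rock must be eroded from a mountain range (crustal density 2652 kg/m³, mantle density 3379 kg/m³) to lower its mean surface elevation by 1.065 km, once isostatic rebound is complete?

Net drop Δ = e − u = e − e ρ_c/ρ_m = e (ρ_m − ρ_c)/ρ_m.
e = Δ ρ_m/(ρ_m − ρ_c) = 1.065 km × 3379/727 = 4.95 km.

4.95 km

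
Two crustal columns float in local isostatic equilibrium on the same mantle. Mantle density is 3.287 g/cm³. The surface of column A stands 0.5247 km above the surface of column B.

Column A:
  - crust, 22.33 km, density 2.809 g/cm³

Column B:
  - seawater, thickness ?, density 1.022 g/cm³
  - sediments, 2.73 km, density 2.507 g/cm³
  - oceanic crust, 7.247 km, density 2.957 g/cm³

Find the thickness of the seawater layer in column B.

Take the compensation level at the base of the deeper column (depth z_c below the surface of column A) and equate Σ ρ_i t_i down to z_c; mantle fills any gap and the z_c terms cancel.
Column A: 22.33×2.809 + (z_c − 22.33)×3.287
Column B: 0.5247×0 + x×1.022 + 2.73×2.507 + 7.247×2.957 + (z_c − 0.5247 − 9.977 − x)×3.287
The z_c×3.287 term appears on both sides and cancels. Collect the known terms of each column as K = Σ(ρt)_known − 3.287 × (depth of known layers): K_A = 62.72497 − 3.287×22.33 = −10.67374; K_B = 28.273489 − 3.287×(0.5247 + 9.977) = −6.2455989.
Balance: K_A = K_B − x×(3.287 − 1.022), so x = (K_B − K_A)/(3.287 − 1.022) = 4.42814/2.265 = 1.96 km.

1.96 km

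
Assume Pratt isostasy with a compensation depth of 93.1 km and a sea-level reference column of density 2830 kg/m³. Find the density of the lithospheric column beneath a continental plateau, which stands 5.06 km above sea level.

Pratt balance: ρ_ref D = ρ (D + h).
ρ = ρ_ref D/(D + h) = 2830 × 93.1 km/(93.1 km + 5.06 km) = 2680 kg/m³.

2680 kg/m³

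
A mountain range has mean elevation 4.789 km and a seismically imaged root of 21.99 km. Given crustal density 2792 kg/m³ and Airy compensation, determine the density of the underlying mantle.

Airy balance: ρ_c h = (ρ_m − ρ_c) r → ρ_m = ρ_c (1 + h/r).
ρ_m = 2792 × (1 + 4.789 km/21.99 km) = 3400 kg/m³.

3400 kg/m³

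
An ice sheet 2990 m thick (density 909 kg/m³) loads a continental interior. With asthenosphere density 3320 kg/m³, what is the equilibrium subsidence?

In Airy isostatic equilibrium: the ice load ρ_ice t is balanced by mantle displaced below, ρ_m s.
s = t ρ_ice / ρ_m = 2990 m × 909/3320 = 819 m.

819 m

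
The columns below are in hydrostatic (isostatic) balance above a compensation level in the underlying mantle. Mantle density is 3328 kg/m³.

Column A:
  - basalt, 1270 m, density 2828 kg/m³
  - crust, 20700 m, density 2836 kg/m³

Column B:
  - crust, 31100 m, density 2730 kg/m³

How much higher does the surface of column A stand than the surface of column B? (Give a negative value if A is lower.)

For any compensation level in the mantle, the mantle terms cancel and isostasy reduces to e = (Σt_A − Σt_B) − (Σ(ρt)_A − Σ(ρt)_B) / ρ_m.
Σt_A = 21970 m; Σt_B = 31100 m; Σ(ρt)_A = 62296760; Σ(ρt)_B = 84903000 (in m·kg/m³).
e = (21970 − 31100) − (62296760 − 84903000) / 3328 = −2340 m.

−2340 m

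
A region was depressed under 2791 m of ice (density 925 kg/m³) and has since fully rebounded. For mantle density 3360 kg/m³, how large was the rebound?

Removing the load lets mantle flow back in; uplift u satisfies ρ_ice t = ρ_m u.
u = t ρ_ice/ρ_m = 2791 m × 925/3360 = 768 m.

768 m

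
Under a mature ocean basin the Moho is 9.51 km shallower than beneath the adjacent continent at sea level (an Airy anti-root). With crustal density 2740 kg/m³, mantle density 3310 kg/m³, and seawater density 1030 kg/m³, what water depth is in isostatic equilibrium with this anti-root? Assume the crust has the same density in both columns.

Replacing a thickness d of crust by seawater at the top must be balanced by replacing crust with mantle at the base: d (ρ_c − ρ_w) = a (ρ_m − ρ_c).
d = a (ρ_m − ρ_c)/(ρ_c − ρ_w) = 9.51 km × 570/1710 = 3.17 km.

3.17 km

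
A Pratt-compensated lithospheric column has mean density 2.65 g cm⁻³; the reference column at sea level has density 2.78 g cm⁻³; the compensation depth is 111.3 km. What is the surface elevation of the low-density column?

5.46 km

ρ_ref D = ρ (D + h) → h = D (ρ_ref − ρ)/ρ.
h = 111.3 km × (2.78 − 2.65)/2.65 = 5.46 km.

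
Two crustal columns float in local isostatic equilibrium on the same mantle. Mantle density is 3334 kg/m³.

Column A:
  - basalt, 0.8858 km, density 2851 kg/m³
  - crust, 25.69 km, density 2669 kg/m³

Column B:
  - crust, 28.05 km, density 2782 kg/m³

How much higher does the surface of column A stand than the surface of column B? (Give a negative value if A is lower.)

0.608 km

For any compensation level in the mantle, the mantle terms cancel and isostasy reduces to e = (Σt_A − Σt_B) − (Σ(ρt)_A − Σ(ρt)_B) / ρ_m.
Σt_A = 26.5758 km; Σt_B = 28.05 km; Σ(ρt)_A = 71092.0258; Σ(ρt)_B = 78035.1 (in km·kg/m³).
e = (26.5758 − 28.05) − (71092.0258 − 78035.1) / 3334 = 0.608 km.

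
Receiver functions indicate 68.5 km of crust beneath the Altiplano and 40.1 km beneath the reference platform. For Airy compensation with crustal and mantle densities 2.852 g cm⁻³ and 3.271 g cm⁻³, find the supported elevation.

3.64 km

Excess crust Δ = 68.5 km − 40.1 km = 28.4 km, split between elevation h and root r with h + r = Δ.
Airy balance ρ_c h = (ρ_m − ρ_c) r gives r = h ρ_c/(ρ_m − ρ_c), so h (1 + ρ_c/(ρ_m − ρ_c)) = Δ, i.e. h = Δ (ρ_m − ρ_c)/ρ_m.
h = 28.4 km × 0.419/3.271 = 3.64 km.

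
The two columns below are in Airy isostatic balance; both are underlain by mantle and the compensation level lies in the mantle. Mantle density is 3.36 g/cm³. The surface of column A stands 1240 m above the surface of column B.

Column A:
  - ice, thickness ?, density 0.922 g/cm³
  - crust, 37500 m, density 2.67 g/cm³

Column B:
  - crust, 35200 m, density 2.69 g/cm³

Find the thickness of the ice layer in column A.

Take the compensation level at the base of the deeper column (depth z_c below the surface of column A) and equate Σ ρ_i t_i down to z_c; mantle fills any gap and the z_c terms cancel.
Column A: x×0.922 + 37500×2.67 + (z_c − 37500 − x)×3.36
Column B: 1240×0 + 35200×2.69 + (z_c − 1240 − 35200)×3.36
The z_c×3.36 term appears on both sides and cancels. Collect the known terms of each column as K = Σ(ρt)_known − 3.36 × (depth of known layers): K_A = 100125 − 3.36×37500 = −25875; K_B = 94688 − 3.36×(1240 + 35200) = −27750.4.
Balance: K_A − x×(3.36 − 0.922) = K_B, so x = (K_A − K_B)/(3.36 − 0.922) = 1875.4/2.438 = 769 m.

769 m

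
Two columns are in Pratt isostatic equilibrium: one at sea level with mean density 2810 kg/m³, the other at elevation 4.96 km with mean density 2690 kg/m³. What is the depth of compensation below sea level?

111 km

ρ_ref D = ρ (D + h) → D (ρ_ref − ρ) = ρ h.
D = ρ h/(ρ_ref − ρ) = 2690 × 4.96 km/(2810 − 2690) = 111 km.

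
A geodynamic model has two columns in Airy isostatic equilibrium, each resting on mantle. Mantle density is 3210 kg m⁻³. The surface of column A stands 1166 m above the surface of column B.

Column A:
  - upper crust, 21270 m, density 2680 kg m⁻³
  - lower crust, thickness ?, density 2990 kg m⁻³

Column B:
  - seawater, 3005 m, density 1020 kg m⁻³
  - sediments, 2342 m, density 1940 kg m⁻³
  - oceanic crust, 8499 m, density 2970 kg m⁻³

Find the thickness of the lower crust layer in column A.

Take the compensation level at the base of the deeper column (depth z_c below the surface of column A) and equate Σ ρ_i t_i down to z_c; mantle fills any gap and the z_c terms cancel.
Column A: 21270×2680 + x×2990 + (z_c − 21270 − x)×3210
Column B: 1166×0 + 3005×1020 + 2342×1940 + 8499×2970 + (z_c − 1166 − 13846)×3210
The z_c×3210 term appears on both sides and cancels. Collect the known terms of each column as K = Σ(ρt)_known − 3210 × (depth of known layers): K_A = 57003600 − 3210×21270 = −11273100; K_B = 32850610 − 3210×(1166 + 13846) = −15337910.
Balance: K_A − x×(3210 − 2990) = K_B, so x = (K_A − K_B)/(3210 − 2990) = 4064810/220 = 18500 m.

18500 m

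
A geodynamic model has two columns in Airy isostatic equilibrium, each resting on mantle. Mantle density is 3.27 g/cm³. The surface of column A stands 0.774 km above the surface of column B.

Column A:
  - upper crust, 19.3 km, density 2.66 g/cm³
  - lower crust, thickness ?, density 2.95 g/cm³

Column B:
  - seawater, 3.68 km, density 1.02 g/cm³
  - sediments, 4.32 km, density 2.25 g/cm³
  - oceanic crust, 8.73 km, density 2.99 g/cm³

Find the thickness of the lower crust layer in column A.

18.4 km

Take the compensation level at the base of the deeper column (depth z_c below the surface of column A) and equate Σ ρ_i t_i down to z_c; mantle fills any gap and the z_c terms cancel.
Column A: 19.3×2.66 + x×2.95 + (z_c − 19.3 − x)×3.27
Column B: 0.774×0 + 3.68×1.02 + 4.32×2.25 + 8.73×2.99 + (z_c − 0.774 − 16.73)×3.27
The z_c×3.27 term appears on both sides and cancels. Collect the known terms of each column as K = Σ(ρt)_known − 3.27 × (depth of known layers): K_A = 51.338 − 3.27×19.3 = −11.773; K_B = 39.5763 − 3.27×(0.774 + 16.73) = −17.66178.
Balance: K_A − x×(3.27 − 2.95) = K_B, so x = (K_A − K_B)/(3.27 − 2.95) = 5.88878/0.32 = 18.4 km.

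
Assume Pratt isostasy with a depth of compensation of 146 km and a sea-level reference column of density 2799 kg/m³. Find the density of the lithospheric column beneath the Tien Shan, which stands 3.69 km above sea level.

2730 kg/m³

Pratt balance: ρ_ref D = ρ (D + h).
ρ = ρ_ref D/(D + h) = 2799 × 146 km/(146 km + 3.69 km) = 2730 kg/m³.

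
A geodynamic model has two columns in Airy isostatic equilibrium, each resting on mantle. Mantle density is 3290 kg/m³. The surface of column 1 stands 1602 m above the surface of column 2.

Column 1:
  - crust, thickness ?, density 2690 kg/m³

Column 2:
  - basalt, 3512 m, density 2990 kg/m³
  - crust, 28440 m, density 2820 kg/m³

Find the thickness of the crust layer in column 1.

Take the compensation level at the base of the deeper column (depth z_c below the surface of column 1) and equate Σ ρ_i t_i down to z_c; mantle fills any gap and the z_c terms cancel.
Column 1: x×2690 + (z_c − 0 − x)×3290
Column 2: 1602×0 + 3512×2990 + 28440×2820 + (z_c − 1602 − 31952)×3290
The z_c×3290 term appears on both sides and cancels. Collect the known terms of each column as K = Σ(ρt)_known − 3290 × (depth of known layers): K_1 = 0 − 3290×0 = 0; K_2 = 90701680 − 3290×(1602 + 31952) = −19690980.
Balance: K_1 − x×(3290 − 2690) = K_2, so x = (K_1 − K_2)/(3290 − 2690) = 19691000/600 = 32800 m.

32800 m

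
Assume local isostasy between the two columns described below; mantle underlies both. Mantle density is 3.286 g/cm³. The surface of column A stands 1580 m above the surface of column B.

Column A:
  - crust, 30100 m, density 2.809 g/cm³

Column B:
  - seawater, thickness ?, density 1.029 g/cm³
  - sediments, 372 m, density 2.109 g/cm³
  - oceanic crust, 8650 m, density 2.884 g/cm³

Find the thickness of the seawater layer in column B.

2330 m

Take the compensation level at the base of the deeper column (depth z_c below the surface of column A) and equate Σ ρ_i t_i down to z_c; mantle fills any gap and the z_c terms cancel.
Column A: 30100×2.809 + (z_c − 30100)×3.286
Column B: 1580×0 + x×1.029 + 372×2.109 + 8650×2.884 + (z_c − 1580 − 9022 − x)×3.286
The z_c×3.286 term appears on both sides and cancels. Collect the known terms of each column as K = Σ(ρt)_known − 3.286 × (depth of known layers): K_A = 84550.9 − 3.286×30100 = −14357.7; K_B = 25731.148 − 3.286×(1580 + 9022) = −9107.024.
Balance: K_A = K_B − x×(3.286 − 1.029), so x = (K_B − K_A)/(3.286 − 1.029) = 5250.68/2.257 = 2330 m.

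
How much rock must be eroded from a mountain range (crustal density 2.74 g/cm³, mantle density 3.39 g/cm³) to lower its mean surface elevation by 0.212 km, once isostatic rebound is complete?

Net drop Δ = e − u = e − e ρ_c/ρ_m = e (ρ_m − ρ_c)/ρ_m.
e = Δ ρ_m/(ρ_m − ρ_c) = 0.212 km × 3.39/0.65 = 1.11 km.

1.11 km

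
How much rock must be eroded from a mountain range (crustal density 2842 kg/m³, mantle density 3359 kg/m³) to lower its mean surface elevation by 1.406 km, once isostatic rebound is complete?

Net drop Δ = e − u = e − e ρ_c/ρ_m = e (ρ_m − ρ_c)/ρ_m.
e = Δ ρ_m/(ρ_m − ρ_c) = 1.406 km × 3359/517 = 9.13 km.

9.13 km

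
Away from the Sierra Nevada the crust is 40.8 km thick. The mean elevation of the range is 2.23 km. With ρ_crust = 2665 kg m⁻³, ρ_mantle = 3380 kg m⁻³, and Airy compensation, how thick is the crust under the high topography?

Root depth r = h ρ_c / (ρ_m − ρ_c) = 2.23 km × 2665 / 715 = 8.312 km.
Total thickness = T + h + r = 40.8 km + 2.23 km + 8.312 km = 51.3 km.

51.3 km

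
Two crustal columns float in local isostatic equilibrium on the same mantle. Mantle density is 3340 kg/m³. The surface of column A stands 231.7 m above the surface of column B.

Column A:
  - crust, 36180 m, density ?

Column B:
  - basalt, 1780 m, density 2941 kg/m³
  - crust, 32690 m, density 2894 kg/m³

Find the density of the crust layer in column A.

2900 kg/m³

Take the compensation level at the base of the deeper column (depth z_c below the surface of column A) and equate Σ ρ_i t_i down to z_c; mantle fills any gap and the z_c terms cancel.
Column A: 36180×ρ + (z_c − 36180)×3340
Column B: 231.7×0 + 1780×2941 + 32690×2894 + (z_c − 231.7 − 34470)×3340
The z_c×3340 term appears on both sides and cancels. Collect the known terms of each column as K = Σ(ρt)_known − 3340 × (depth of known layers): K_A = 0 − 3340×36180 = −120841200; K_B = 99839840 − 3340×(231.7 + 34470) = −16063838.
Balance: K_A + 36180×ρ = K_B, so ρ = (K_B − K_A)/36180 = 104777000/36180 = 2900 kg/m³.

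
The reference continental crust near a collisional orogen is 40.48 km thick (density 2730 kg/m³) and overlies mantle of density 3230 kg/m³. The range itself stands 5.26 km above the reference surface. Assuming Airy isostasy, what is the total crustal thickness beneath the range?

Root depth r = h ρ_c / (ρ_m − ρ_c) = 5.26 km × 2730 / 500 = 28.72 km.
Total thickness = T + h + r = 40.48 km + 5.26 km + 28.72 km = 74.5 km.

74.5 km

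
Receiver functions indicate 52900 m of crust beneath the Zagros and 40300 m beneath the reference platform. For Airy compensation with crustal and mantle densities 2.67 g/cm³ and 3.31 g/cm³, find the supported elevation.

2440 m

Excess crust Δ = 52900 m − 40300 m = 12600 m, split between elevation h and root r with h + r = Δ.
Airy balance ρ_c h = (ρ_m − ρ_c) r gives r = h ρ_c/(ρ_m − ρ_c), so h (1 + ρ_c/(ρ_m − ρ_c)) = Δ, i.e. h = Δ (ρ_m − ρ_c)/ρ_m.
h = 12600 m × 0.64/3.31 = 2440 m.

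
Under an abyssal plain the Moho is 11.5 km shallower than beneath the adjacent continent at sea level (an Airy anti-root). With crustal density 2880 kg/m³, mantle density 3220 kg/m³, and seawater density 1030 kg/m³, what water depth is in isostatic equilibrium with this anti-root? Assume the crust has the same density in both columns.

Replacing a thickness d of crust by seawater at the top must be balanced by replacing crust with mantle at the base: d (ρ_c − ρ_w) = a (ρ_m − ρ_c).
d = a (ρ_m − ρ_c)/(ρ_c − ρ_w) = 11.5 km × 340/1850 = 2.11 km.

2.11 km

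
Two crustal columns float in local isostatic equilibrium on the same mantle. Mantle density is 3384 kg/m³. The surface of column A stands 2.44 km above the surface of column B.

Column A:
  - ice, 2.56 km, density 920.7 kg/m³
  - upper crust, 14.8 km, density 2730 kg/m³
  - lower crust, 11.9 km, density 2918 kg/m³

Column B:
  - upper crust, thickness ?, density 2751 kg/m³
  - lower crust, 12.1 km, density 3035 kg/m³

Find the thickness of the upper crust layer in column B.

Take the compensation level at the base of the deeper column (depth z_c below the surface of column A) and equate Σ ρ_i t_i down to z_c; mantle fills any gap and the z_c terms cancel.
Column A: 2.56×920.7 + 14.8×2730 + 11.9×2918 + (z_c − 29.26)×3384
Column B: 2.44×0 + x×2751 + 12.1×3035 + (z_c − 2.44 − 12.1 − x)×3384
The z_c×3384 term appears on both sides and cancels. Collect the known terms of each column as K = Σ(ρt)_known − 3384 × (depth of known layers): K_A = 77485.192 − 3384×29.26 = −21530.648; K_B = 36723.5 − 3384×(2.44 + 12.1) = −12479.86.
Balance: K_A = K_B − x×(3384 − 2751), so x = (K_B − K_A)/(3384 − 2751) = 9050.79/633 = 14.3 km.

14.3 km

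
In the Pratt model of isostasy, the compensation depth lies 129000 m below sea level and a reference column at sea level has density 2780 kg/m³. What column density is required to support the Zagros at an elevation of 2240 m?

Pratt balance: ρ_ref D = ρ (D + h).
ρ = ρ_ref D/(D + h) = 2780 × 129000 m/(129000 m + 2240 m) = 2730 kg/m³.

2730 kg/m³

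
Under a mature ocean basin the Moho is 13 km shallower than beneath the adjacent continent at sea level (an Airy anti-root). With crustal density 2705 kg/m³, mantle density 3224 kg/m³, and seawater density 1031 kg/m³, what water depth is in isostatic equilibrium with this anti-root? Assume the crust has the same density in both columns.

4.03 km

Replacing a thickness d of crust by seawater at the top must be balanced by replacing crust with mantle at the base: d (ρ_c − ρ_w) = a (ρ_m − ρ_c).
d = a (ρ_m − ρ_c)/(ρ_c − ρ_w) = 13 km × 519/1674 = 4.03 km.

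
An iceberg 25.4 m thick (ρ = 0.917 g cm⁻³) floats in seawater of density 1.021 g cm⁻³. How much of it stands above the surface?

Floating equilibrium: submerged depth d = t ρ_obj/ρ_fluid = 25.4 m × 0.917/1.021 = 22.81 m.
Freeboard = t − d = 25.4 m − 22.81 m = 2.59 m.

2.59 m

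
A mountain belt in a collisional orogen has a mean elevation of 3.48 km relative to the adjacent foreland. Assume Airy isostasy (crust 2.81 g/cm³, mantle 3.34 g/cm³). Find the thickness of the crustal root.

Equating mass per unit area of the two columns: the weight of the topography is balanced by the buoyancy of the root, ρ_c h = (ρ_m − ρ_c) r.
r = h · ρ_c / (ρ_m − ρ_c) = 3.48 km × 2.81 / (3.34 − 2.81) = 18.5 km.

18.5 km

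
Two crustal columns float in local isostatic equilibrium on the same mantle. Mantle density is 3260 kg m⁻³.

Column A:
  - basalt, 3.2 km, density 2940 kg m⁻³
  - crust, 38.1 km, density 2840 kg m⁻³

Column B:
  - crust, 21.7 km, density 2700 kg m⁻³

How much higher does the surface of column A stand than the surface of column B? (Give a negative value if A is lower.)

For any compensation level in the mantle, the mantle terms cancel and isostasy reduces to e = (Σt_A − Σt_B) − (Σ(ρt)_A − Σ(ρt)_B) / ρ_m.
Σt_A = 41.3 km; Σt_B = 21.7 km; Σ(ρt)_A = 117612; Σ(ρt)_B = 58590 (in km·kg m⁻³).
e = (41.3 − 21.7) − (117612 − 58590) / 3260 = 1.5 km.

1.5 km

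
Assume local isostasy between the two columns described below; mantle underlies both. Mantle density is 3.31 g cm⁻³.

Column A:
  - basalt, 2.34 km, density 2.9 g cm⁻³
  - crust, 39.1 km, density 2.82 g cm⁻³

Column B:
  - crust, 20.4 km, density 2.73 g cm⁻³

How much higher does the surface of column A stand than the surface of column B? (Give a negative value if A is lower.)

2.5 km

For any compensation level in the mantle, the mantle terms cancel and isostasy reduces to e = (Σt_A − Σt_B) − (Σ(ρt)_A − Σ(ρt)_B) / ρ_m.
Σt_A = 41.44 km; Σt_B = 20.4 km; Σ(ρt)_A = 117.048; Σ(ρt)_B = 55.692 (in km·g cm⁻³).
e = (41.44 − 20.4) − (117.048 − 55.692) / 3.31 = 2.5 km.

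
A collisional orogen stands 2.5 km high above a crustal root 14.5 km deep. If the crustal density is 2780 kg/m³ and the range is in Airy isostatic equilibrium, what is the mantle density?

3260 kg/m³

Airy balance: ρ_c h = (ρ_m − ρ_c) r → ρ_m = ρ_c (1 + h/r).
ρ_m = 2780 × (1 + 2.5 km/14.5 km) = 3260 kg/m³.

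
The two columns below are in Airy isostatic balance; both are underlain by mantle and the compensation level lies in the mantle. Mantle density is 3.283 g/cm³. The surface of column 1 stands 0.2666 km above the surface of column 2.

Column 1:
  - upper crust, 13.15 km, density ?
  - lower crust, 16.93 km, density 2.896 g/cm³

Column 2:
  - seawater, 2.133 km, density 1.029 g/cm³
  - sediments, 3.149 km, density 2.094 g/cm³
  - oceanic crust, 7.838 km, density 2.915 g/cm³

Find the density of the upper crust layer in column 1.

Take the compensation level at the base of the deeper column (depth z_c below the surface of column 1) and equate Σ ρ_i t_i down to z_c; mantle fills any gap and the z_c terms cancel.
Column 1: 13.15×ρ + 16.93×2.896 + (z_c − 30.08)×3.283
Column 2: 0.2666×0 + 2.133×1.029 + 3.149×2.094 + 7.838×2.915 + (z_c − 0.2666 − 13.12)×3.283
The z_c×3.283 term appears on both sides and cancels. Collect the known terms of each column as K = Σ(ρt)_known − 3.283 × (depth of known layers): K_1 = 49.02928 − 3.283×30.08 = −49.72336; K_2 = 31.636633 − 3.283×(0.2666 + 13.12) = −12.3115748.
Balance: K_1 + 13.15×ρ = K_2, so ρ = (K_2 − K_1)/13.15 = 37.4118/13.15 = 2.85 g/cm³.

2.85 g/cm³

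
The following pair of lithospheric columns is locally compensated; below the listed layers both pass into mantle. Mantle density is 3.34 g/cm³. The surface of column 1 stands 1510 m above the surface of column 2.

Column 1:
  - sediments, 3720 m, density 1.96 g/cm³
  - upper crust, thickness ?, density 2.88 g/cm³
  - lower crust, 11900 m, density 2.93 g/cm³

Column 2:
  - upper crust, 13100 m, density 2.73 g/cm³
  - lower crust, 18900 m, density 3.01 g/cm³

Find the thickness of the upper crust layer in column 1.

Take the compensation level at the base of the deeper column (depth z_c below the surface of column 1) and equate Σ ρ_i t_i down to z_c; mantle fills any gap and the z_c terms cancel.
Column 1: 3720×1.96 + x×2.88 + 11900×2.93 + (z_c − 15620 − x)×3.34
Column 2: 1510×0 + 13100×2.73 + 18900×3.01 + (z_c − 1510 − 32000)×3.34
The z_c×3.34 term appears on both sides and cancels. Collect the known terms of each column as K = Σ(ρt)_known − 3.34 × (depth of known layers): K_1 = 42158.2 − 3.34×15620 = −10012.6; K_2 = 92652 − 3.34×(1510 + 32000) = −19271.4.
Balance: K_1 − x×(3.34 − 2.88) = K_2, so x = (K_1 − K_2)/(3.34 − 2.88) = 9258.8/0.46 = 20100 m.

20100 m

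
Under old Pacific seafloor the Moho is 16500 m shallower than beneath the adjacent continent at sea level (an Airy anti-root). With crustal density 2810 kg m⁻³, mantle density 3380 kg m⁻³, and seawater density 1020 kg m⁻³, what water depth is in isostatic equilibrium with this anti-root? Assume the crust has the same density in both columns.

Replacing a thickness d of crust by seawater at the top must be balanced by replacing crust with mantle at the base: d (ρ_c − ρ_w) = a (ρ_m − ρ_c).
d = a (ρ_m − ρ_c)/(ρ_c − ρ_w) = 16500 m × 570/1790 = 5250 m.

5250 m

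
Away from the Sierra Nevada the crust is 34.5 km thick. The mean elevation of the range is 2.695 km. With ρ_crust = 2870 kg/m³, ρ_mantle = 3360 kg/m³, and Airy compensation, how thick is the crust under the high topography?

Root depth r = h ρ_c / (ρ_m − ρ_c) = 2.695 km × 2870 / 490 = 15.79 km.
Total thickness = T + h + r = 34.5 km + 2.695 km + 15.79 km = 53 km.

53 km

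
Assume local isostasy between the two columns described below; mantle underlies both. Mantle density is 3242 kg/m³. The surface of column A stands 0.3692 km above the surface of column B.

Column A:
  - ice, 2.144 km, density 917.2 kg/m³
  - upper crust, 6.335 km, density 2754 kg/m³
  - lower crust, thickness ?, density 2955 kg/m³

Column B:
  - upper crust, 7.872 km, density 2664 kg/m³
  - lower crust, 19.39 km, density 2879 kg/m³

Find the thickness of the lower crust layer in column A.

Take the compensation level at the base of the deeper column (depth z_c below the surface of column A) and equate Σ ρ_i t_i down to z_c; mantle fills any gap and the z_c terms cancel.
Column A: 2.144×917.2 + 6.335×2754 + x×2955 + (z_c − 8.479 − x)×3242
Column B: 0.3692×0 + 7.872×2664 + 19.39×2879 + (z_c − 0.3692 − 27.262)×3242
The z_c×3242 term appears on both sides and cancels. Collect the known terms of each column as K = Σ(ρt)_known − 3242 × (depth of known layers): K_A = 19413.0668 − 3242×8.479 = −8075.8512; K_B = 76794.818 − 3242×(0.3692 + 27.262) = −12785.5324.
Balance: K_A − x×(3242 − 2955) = K_B, so x = (K_A − K_B)/(3242 − 2955) = 4709.68/287 = 16.4 km.

16.4 km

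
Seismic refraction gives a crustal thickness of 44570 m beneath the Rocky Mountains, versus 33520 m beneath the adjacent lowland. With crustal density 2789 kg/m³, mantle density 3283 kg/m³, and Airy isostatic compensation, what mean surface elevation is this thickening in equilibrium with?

1660 m

Excess crust Δ = 44570 m − 33520 m = 11050 m, split between elevation h and root r with h + r = Δ.
Airy balance ρ_c h = (ρ_m − ρ_c) r gives r = h ρ_c/(ρ_m − ρ_c), so h (1 + ρ_c/(ρ_m − ρ_c)) = Δ, i.e. h = Δ (ρ_m − ρ_c)/ρ_m.
h = 11050 m × 494/3283 = 1660 m.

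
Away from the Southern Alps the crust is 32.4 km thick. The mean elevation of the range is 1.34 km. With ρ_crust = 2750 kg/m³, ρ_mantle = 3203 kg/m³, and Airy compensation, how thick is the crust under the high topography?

Root depth r = h ρ_c / (ρ_m − ρ_c) = 1.34 km × 2750 / 453 = 8.135 km.
Total thickness = T + h + r = 32.4 km + 1.34 km + 8.135 km = 41.9 km.

41.9 km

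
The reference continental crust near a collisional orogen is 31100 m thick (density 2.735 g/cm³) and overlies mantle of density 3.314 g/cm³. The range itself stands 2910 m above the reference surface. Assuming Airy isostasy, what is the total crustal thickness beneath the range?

47800 m

Root depth r = h ρ_c / (ρ_m − ρ_c) = 2910 m × 2.735 / 0.579 = 13750 m.
Total thickness = T + h + r = 31100 m + 2910 m + 13750 m = 47800 m.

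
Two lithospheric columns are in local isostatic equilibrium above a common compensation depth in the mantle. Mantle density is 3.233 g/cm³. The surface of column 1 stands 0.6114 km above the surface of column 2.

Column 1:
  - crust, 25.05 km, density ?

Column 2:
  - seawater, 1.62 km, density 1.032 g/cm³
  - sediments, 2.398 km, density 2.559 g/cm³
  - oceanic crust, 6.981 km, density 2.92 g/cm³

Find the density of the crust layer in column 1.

Take the compensation level at the base of the deeper column (depth z_c below the surface of column 1) and equate Σ ρ_i t_i down to z_c; mantle fills any gap and the z_c terms cancel.
Column 1: 25.05×ρ + (z_c − 25.05)×3.233
Column 2: 0.6114×0 + 1.62×1.032 + 2.398×2.559 + 6.981×2.92 + (z_c − 0.6114 − 10.999)×3.233
The z_c×3.233 term appears on both sides and cancels. Collect the known terms of each column as K = Σ(ρt)_known − 3.233 × (depth of known layers): K_1 = 0 − 3.233×25.05 = −80.98665; K_2 = 28.192842 − 3.233×(0.6114 + 10.999) = −9.3435812.
Balance: K_1 + 25.05×ρ = K_2, so ρ = (K_2 − K_1)/25.05 = 71.6431/25.05 = 2.86 g/cm³.

2.86 g/cm³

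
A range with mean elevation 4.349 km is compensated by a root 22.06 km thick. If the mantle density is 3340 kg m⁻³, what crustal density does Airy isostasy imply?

2790 kg m⁻³

ρ_c h = (ρ_m − ρ_c) r → ρ_c (h + r) = ρ_m r → ρ_c = ρ_m r / (h + r).
ρ_c = 3340 × 22.06 km / (4.349 km + 22.06 km) = 2790 kg m⁻³.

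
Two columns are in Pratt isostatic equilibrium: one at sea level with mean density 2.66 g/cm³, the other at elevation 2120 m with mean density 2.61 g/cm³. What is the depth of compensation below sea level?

ρ_ref D = ρ (D + h) → D (ρ_ref − ρ) = ρ h.
D = ρ h/(ρ_ref − ρ) = 2.61 × 2120 m/(2.66 − 2.61) = 111000 m.

111000 m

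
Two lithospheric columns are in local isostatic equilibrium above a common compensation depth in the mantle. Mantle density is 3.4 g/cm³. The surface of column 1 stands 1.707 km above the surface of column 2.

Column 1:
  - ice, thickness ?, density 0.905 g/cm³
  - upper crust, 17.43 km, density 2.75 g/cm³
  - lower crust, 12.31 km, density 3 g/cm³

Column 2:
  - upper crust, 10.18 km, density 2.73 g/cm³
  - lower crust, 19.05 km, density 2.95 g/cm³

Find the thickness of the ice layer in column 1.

Take the compensation level at the base of the deeper column (depth z_c below the surface of column 1) and equate Σ ρ_i t_i down to z_c; mantle fills any gap and the z_c terms cancel.
Column 1: x×0.905 + 17.43×2.75 + 12.31×3 + (z_c − 29.74 − x)×3.4
Column 2: 1.707×0 + 10.18×2.73 + 19.05×2.95 + (z_c − 1.707 − 29.23)×3.4
The z_c×3.4 term appears on both sides and cancels. Collect the known terms of each column as K = Σ(ρt)_known − 3.4 × (depth of known layers): K_1 = 84.8625 − 3.4×29.74 = −16.2535; K_2 = 83.9889 − 3.4×(1.707 + 29.23) = −21.1969.
Balance: K_1 − x×(3.4 − 0.905) = K_2, so x = (K_1 − K_2)/(3.4 − 0.905) = 4.9434/2.495 = 1.98 km.

1.98 km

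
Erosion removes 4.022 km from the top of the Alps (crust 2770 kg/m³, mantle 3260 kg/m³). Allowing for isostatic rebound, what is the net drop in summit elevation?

0.605 km

Rebound u = e ρ_c/ρ_m = 4.022 km × 2770/3260 = 3.417 km.
Net surface drop = e − u = 4.022 km − 3.417 km = e (ρ_m − ρ_c)/ρ_m = 0.605 km.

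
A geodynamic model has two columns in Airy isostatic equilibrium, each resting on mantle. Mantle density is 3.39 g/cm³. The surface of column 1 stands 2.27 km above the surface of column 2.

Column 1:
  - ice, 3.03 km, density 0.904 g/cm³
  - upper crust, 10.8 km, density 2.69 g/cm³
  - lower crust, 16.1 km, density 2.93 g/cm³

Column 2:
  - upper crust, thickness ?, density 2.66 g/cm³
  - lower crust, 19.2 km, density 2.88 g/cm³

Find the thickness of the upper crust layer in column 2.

Take the compensation level at the base of the deeper column (depth z_c below the surface of column 1) and equate Σ ρ_i t_i down to z_c; mantle fills any gap and the z_c terms cancel.
Column 1: 3.03×0.904 + 10.8×2.69 + 16.1×2.93 + (z_c − 29.93)×3.39
Column 2: 2.27×0 + x×2.66 + 19.2×2.88 + (z_c − 2.27 − 19.2 − x)×3.39
The z_c×3.39 term appears on both sides and cancels. Collect the known terms of each column as K = Σ(ρt)_known − 3.39 × (depth of known layers): K_1 = 78.96412 − 3.39×29.93 = −22.49858; K_2 = 55.296 − 3.39×(2.27 + 19.2) = −17.4873.
Balance: K_1 = K_2 − x×(3.39 − 2.66), so x = (K_2 − K_1)/(3.39 − 2.66) = 5.01128/0.73 = 6.86 km.

6.86 km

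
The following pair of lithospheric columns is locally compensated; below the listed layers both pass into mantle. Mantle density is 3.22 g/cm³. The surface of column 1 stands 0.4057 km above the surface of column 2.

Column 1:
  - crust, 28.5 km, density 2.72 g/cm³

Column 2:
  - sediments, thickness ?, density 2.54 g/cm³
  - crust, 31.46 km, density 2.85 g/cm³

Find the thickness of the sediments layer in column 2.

Take the compensation level at the base of the deeper column (depth z_c below the surface of column 1) and equate Σ ρ_i t_i down to z_c; mantle fills any gap and the z_c terms cancel.
Column 1: 28.5×2.72 + (z_c − 28.5)×3.22
Column 2: 0.4057×0 + x×2.54 + 31.46×2.85 + (z_c − 0.4057 − 31.46 − x)×3.22
The z_c×3.22 term appears on both sides and cancels. Collect the known terms of each column as K = Σ(ρt)_known − 3.22 × (depth of known layers): K_1 = 77.52 − 3.22×28.5 = −14.25; K_2 = 89.661 − 3.22×(0.4057 + 31.46) = −12.946554.
Balance: K_1 = K_2 − x×(3.22 − 2.54), so x = (K_2 − K_1)/(3.22 − 2.54) = 1.30345/0.68 = 1.92 km.

1.92 km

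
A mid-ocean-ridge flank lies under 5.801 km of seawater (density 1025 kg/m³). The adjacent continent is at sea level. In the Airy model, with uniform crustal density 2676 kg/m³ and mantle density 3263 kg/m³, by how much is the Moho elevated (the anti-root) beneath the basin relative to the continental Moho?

By Archimedes' principle applied to the lithosphere: replacing crust with seawater at the top is compensated by replacing crust with mantle at the base: d (ρ_c − ρ_w) = a (ρ_m − ρ_c).
a = d (ρ_c − ρ_w)/(ρ_m − ρ_c) = 5.801 km × 1651/587 = 16.3 km.

16.3 km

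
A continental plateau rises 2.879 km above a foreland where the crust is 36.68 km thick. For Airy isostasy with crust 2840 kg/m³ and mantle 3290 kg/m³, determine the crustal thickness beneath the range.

Root depth r = h ρ_c / (ρ_m − ρ_c) = 2.879 km × 2840 / 450 = 18.17 km.
Total thickness = T + h + r = 36.68 km + 2.879 km + 18.17 km = 57.7 km.

57.7 km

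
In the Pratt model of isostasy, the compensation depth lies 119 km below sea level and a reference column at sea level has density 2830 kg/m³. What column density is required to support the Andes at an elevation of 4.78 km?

2720 kg/m³

Pratt balance: ρ_ref D = ρ (D + h).
ρ = ρ_ref D/(D + h) = 2830 × 119 km/(119 km + 4.78 km) = 2720 kg/m³.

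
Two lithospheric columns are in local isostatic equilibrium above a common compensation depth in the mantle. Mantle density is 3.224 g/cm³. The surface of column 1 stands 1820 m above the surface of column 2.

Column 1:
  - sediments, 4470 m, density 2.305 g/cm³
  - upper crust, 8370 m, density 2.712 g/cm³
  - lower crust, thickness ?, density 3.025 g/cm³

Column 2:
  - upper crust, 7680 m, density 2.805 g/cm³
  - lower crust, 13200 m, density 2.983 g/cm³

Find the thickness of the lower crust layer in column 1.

19500 m

Take the compensation level at the base of the deeper column (depth z_c below the surface of column 1) and equate Σ ρ_i t_i down to z_c; mantle fills any gap and the z_c terms cancel.
Column 1: 4470×2.305 + 8370×2.712 + x×3.025 + (z_c − 12840 − x)×3.224
Column 2: 1820×0 + 7680×2.805 + 13200×2.983 + (z_c − 1820 − 20880)×3.224
The z_c×3.224 term appears on both sides and cancels. Collect the known terms of each column as K = Σ(ρt)_known − 3.224 × (depth of known layers): K_1 = 33002.79 − 3.224×12840 = −8393.37; K_2 = 60918 − 3.224×(1820 + 20880) = −12266.8.
Balance: K_1 − x×(3.224 − 3.025) = K_2, so x = (K_1 − K_2)/(3.224 − 3.025) = 3873.43/0.199 = 19500 m.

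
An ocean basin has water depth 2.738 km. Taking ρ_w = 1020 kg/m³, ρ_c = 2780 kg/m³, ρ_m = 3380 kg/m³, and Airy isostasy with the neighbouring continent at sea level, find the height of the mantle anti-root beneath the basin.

8.03 km

By Archimedes' principle applied to the lithosphere: replacing crust with seawater at the top is compensated by replacing crust with mantle at the base: d (ρ_c − ρ_w) = a (ρ_m − ρ_c).
a = d (ρ_c − ρ_w)/(ρ_m − ρ_c) = 2.738 km × 1760/600 = 8.03 km.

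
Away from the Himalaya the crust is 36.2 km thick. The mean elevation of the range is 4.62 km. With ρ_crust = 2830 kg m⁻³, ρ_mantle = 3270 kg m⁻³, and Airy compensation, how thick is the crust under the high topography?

70.5 km

Root depth r = h ρ_c / (ρ_m − ρ_c) = 4.62 km × 2830 / 440 = 29.71 km.
Total thickness = T + h + r = 36.2 km + 4.62 km + 29.71 km = 70.5 km.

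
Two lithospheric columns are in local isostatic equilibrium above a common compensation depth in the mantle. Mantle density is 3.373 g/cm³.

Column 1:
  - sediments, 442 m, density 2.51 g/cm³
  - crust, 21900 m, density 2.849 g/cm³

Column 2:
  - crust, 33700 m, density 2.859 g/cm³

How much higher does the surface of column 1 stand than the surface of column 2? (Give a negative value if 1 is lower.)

For any compensation level in the mantle, the mantle terms cancel and isostasy reduces to e = (Σt_1 − Σt_2) − (Σ(ρt)_1 − Σ(ρt)_2) / ρ_m.
Σt_1 = 22342 m; Σt_2 = 33700 m; Σ(ρt)_1 = 63502.52; Σ(ρt)_2 = 96348.3 (in m·g/cm³).
e = (22342 − 33700) − (63502.52 − 96348.3) / 3.373 = −1620 m.

−1620 m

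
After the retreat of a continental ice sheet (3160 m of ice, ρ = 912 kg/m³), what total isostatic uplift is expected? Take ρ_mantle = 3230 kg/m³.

892 m

Removing the load lets mantle flow back in; uplift u satisfies ρ_ice t = ρ_m u.
u = t ρ_ice/ρ_m = 3160 m × 912/3230 = 892 m.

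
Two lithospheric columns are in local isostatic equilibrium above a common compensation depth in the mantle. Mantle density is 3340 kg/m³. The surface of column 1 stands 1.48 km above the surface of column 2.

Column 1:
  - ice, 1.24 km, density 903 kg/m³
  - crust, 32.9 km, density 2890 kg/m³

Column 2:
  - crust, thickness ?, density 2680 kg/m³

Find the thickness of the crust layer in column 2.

Take the compensation level at the base of the deeper column (depth z_c below the surface of column 1) and equate Σ ρ_i t_i down to z_c; mantle fills any gap and the z_c terms cancel.
Column 1: 1.24×903 + 32.9×2890 + (z_c − 34.14)×3340
Column 2: 1.48×0 + x×2680 + (z_c − 1.48 − 0 − x)×3340
The z_c×3340 term appears on both sides and cancels. Collect the known terms of each column as K = Σ(ρt)_known − 3340 × (depth of known layers): K_1 = 96200.72 − 3340×34.14 = −17826.88; K_2 = 0 − 3340×(1.48 + 0) = −4943.2.
Balance: K_1 = K_2 − x×(3340 − 2680), so x = (K_2 − K_1)/(3340 − 2680) = 12883.7/660 = 19.5 km.

19.5 km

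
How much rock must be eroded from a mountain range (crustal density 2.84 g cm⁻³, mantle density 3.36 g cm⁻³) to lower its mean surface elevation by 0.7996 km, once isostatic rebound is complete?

5.17 km

Net drop Δ = e − u = e − e ρ_c/ρ_m = e (ρ_m − ρ_c)/ρ_m.
e = Δ ρ_m/(ρ_m − ρ_c) = 0.7996 km × 3.36/0.52 = 5.17 km.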